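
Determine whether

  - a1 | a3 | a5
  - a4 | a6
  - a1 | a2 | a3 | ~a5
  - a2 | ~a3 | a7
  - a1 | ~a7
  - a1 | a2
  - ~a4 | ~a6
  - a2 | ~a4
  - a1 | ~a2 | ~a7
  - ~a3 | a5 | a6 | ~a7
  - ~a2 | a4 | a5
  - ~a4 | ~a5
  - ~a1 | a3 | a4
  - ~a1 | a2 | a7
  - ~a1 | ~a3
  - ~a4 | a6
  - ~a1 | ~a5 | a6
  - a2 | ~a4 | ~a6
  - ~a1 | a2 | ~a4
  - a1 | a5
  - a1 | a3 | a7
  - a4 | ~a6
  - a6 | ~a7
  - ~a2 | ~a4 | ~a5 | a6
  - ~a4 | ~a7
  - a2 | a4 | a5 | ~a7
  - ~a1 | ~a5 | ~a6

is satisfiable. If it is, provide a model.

Case a4 = True:
  (~a4 | ~a6) forces a6 = False.
  Clause (~a4 | a6) is falsified — contradiction.
Case a4 = False:
  (a4 | a6) forces a6 = True.
  Clause (a4 | ~a6) is falsified — contradiction.
Both cases fail, so the formula is unsatisfiable.

Unsatisfiable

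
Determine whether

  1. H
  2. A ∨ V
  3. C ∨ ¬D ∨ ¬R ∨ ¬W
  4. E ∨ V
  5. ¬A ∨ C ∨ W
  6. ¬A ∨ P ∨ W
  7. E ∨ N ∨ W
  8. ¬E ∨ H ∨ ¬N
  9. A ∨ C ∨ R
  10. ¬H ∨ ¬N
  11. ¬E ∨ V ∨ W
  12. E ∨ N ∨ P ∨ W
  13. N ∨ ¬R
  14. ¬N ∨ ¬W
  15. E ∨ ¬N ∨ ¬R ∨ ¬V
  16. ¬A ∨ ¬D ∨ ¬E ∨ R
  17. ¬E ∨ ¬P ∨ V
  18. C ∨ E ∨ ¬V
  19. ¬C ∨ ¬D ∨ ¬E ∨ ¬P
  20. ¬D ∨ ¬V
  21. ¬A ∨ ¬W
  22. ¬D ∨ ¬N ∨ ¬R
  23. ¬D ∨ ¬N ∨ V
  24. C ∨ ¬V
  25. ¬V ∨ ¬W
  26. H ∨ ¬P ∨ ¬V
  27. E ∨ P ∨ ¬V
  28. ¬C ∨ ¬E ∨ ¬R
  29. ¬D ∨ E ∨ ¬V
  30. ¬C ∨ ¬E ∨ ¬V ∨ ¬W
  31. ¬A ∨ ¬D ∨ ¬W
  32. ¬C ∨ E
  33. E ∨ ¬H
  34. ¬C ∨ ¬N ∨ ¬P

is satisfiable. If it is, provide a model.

D: False, R: False, E: True, W: False, V: True, P: True, H: True, C: True, A: False, N: False

Unit clause (H) forces H = True.
In (¬H ∨ ¬N) only ¬N is left, so N = False.
In (N ∨ ¬R) only ¬R is left, so R = False.
In (E ∨ ¬H) only E is left, so E = True.
Try D = True:
  (¬A ∨ ¬D ∨ ¬E ∨ R) forces A = False.
  (A ∨ V) forces V = True.
  clause (¬D ∨ ¬V) is falsified — backtrack.
So D = False.
Set W = False.
  then (¬E ∨ V ∨ W) forces V = True.
  then (C ∨ ¬V) forces C = True.
Set P = True.
Set A = False.
All clauses satisfied.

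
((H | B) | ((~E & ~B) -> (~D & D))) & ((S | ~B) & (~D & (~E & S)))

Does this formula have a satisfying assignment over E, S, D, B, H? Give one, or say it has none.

E = False; S = True; D = False; B = False; H = True

  (H | B) | ((~E & ~B) -> (~D & D)) = True
    H | B = True
    (~E & ~B) -> (~D & D) = False
      ~E & ~B = True
        ~E = True
        ~B = True
      ~D & D = False
        ~D = True
  (S | ~B) & (~D & (~E & S)) = True
    S | ~B = True
      ~B = True
    ~D & (~E & S) = True
      ~D = True
      ~E & S = True
        ~E = True
Both conjuncts True, so the formula holds.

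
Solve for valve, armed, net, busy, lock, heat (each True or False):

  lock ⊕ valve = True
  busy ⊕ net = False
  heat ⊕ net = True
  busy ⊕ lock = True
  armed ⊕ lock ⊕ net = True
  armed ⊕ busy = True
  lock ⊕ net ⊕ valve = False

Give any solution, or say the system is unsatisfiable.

valve = True; armed = False; net = True; busy = True; lock = False; heat = False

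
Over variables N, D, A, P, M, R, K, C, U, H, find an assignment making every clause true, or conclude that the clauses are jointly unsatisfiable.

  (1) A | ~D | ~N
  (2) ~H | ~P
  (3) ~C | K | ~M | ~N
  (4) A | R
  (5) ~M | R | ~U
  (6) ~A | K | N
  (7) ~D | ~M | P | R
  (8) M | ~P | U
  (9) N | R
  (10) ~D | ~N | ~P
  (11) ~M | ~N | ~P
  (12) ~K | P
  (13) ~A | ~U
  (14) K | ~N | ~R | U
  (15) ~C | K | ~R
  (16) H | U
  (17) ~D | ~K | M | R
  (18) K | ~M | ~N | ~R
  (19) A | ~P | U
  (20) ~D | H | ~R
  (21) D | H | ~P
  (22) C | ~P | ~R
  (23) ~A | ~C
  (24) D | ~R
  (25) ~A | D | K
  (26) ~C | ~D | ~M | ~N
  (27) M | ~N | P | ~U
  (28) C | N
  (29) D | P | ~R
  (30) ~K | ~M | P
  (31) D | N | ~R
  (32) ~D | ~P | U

N: True; D: True; A: True; P: False; M: False; R: False; K: False; C: False; U: False; H: True

Set N = True.
Set D = True.
  then (A | ~D | ~N) forces A = True.
  then (~D | ~N | ~P) forces P = False.
  then (~K | P) forces K = False.
  then (~A | ~U) forces U = False.
  then (K | ~N | ~R | U) forces R = False.
  then (H | U) forces H = True.
  then (~A | ~C) forces C = False.
  then (~D | ~M | P | R) forces M = False.
All clauses satisfied.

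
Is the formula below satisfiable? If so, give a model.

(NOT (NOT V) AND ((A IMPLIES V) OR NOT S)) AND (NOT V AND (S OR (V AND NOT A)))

Case V = True: the conjunct NOT V is False.
Case V = False: the conjunct NOT (NOT V) becomes NOT (NOT False) = False.
Both cases fail — unsatisfiable.

Unsatisfiable — no assignment works.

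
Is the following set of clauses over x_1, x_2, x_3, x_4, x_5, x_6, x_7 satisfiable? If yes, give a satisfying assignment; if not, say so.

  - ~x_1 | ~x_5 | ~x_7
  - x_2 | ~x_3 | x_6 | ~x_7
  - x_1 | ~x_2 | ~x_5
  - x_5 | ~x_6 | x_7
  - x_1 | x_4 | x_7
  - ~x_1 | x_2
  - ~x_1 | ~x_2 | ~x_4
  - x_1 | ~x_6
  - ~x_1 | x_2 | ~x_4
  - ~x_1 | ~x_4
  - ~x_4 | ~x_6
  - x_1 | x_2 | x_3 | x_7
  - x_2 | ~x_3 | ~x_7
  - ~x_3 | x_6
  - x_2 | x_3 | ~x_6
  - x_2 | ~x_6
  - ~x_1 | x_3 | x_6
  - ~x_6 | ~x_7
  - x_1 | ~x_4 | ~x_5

x_1 = False; x_2 = True; x_3 = False; x_4 = True; x_5 = False; x_6 = False; x_7 = False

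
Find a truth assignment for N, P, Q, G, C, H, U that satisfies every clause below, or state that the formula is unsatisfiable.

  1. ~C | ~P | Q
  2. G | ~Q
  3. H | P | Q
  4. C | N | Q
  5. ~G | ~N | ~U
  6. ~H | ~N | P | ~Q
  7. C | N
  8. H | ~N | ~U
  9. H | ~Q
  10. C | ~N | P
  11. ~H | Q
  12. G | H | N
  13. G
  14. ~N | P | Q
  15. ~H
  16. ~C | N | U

N = True; P = True; Q = False; G = True; C = False; H = False; U = False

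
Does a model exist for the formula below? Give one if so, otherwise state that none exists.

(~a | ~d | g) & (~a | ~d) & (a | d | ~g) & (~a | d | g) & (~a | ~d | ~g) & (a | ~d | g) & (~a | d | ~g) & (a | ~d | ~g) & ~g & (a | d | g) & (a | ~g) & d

Case d = True:
  (~a | ~d) forces a = False.
  (a | ~d | g) forces g = True.
  Clause (a | ~d | ~g) is falsified — contradiction.
Case d = False:
  Clause (d) is falsified — contradiction.
Both cases fail, so the formula is unsatisfiable.

The formula is unsatisfiable.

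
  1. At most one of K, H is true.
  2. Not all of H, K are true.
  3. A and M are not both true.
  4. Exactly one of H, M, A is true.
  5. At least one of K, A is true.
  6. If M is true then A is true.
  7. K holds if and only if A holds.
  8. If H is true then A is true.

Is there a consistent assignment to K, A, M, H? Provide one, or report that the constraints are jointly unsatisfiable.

K = True, A = True, M = False, H = False

  (1) {K, H}: 1 true — at most one ✓
  (2) {H, K}: 1/2 true — not all ✓
  (3) A=T, M=F — not both ✓
  (4) {H, M, A}: 1 true — exactly one ✓
  (5) {K, A}: 2 true — at least one ✓
  (6) M=F ⇒ A: vacuous ✓
  (7) K=T, A=T — same ✓
  (8) H=F ⇒ A: vacuous ✓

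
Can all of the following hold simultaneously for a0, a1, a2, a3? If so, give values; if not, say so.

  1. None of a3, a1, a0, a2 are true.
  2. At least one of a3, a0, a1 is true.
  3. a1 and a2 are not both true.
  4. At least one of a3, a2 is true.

UNSATISFIABLE

Case a2 = True:
  Constraint (1) is violated (a2=T) — contradiction.
Case a2 = False:
  (1) forces a3 = False.
  Constraint (4) is violated (a3=F, a2=F) — contradiction.
Both cases fail — unsatisfiable.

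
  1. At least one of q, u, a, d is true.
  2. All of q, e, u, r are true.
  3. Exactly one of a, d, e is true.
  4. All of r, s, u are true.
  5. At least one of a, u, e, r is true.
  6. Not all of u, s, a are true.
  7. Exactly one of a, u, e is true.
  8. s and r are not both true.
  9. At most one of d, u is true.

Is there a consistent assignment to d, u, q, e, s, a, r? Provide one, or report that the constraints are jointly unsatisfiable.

Case u = True:
  (2) forces q = True.
  (2) forces e = True.
  Constraint (7) is violated (u=T, e=T) — contradiction.
Case u = False:
  Constraint (2) is violated (u=F) — contradiction.
Both cases fail — unsatisfiable.

No satisfying assignment exists.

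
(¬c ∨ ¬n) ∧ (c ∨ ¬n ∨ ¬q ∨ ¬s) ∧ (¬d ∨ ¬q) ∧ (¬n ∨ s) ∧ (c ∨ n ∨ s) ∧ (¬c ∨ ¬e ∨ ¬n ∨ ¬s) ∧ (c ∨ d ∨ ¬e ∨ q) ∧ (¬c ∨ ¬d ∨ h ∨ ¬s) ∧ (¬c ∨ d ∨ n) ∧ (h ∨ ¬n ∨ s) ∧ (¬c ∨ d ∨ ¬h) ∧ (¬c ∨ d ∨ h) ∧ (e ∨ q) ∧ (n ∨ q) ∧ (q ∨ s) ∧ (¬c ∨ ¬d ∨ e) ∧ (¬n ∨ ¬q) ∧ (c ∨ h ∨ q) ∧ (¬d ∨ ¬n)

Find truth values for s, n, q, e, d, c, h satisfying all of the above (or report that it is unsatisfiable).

Set s = True.
Set n = False.
  then (n ∨ q) forces q = True.
  then (¬d ∨ ¬q) forces d = False.
  then (¬c ∨ d ∨ n) forces c = False.
Set e = False.
Set h = False.
All clauses satisfied.

s: True; n: False; q: True; e: False; d: False; c: False; h: False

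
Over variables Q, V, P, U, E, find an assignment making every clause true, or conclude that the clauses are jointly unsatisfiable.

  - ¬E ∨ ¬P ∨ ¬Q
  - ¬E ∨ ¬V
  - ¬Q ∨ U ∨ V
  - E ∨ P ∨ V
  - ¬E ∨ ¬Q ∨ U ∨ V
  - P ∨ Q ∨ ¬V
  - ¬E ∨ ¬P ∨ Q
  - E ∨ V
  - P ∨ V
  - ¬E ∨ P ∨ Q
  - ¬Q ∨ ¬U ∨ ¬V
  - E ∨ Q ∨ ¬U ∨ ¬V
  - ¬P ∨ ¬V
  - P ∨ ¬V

Case P = True:
  (¬P ∨ ¬V) forces V = False.
  (E ∨ V) forces E = True.
  (¬E ∨ ¬P ∨ ¬Q) forces Q = False.
  Clause (¬E ∨ ¬P ∨ Q) is falsified — contradiction.
Case P = False:
  (P ∨ V) forces V = True.
  Clause (P ∨ ¬V) is falsified — contradiction.
Both cases fail, so the formula is unsatisfiable.

No satisfying assignment exists.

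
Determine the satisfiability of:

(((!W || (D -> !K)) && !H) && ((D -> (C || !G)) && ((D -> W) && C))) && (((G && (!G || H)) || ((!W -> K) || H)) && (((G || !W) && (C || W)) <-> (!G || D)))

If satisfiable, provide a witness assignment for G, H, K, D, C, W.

G=T, H=F, K=F, D=T, C=T, W=T

  ((!W || (D -> !K)) && !H) && ((D -> (C || !G)) && ((D -> W) && C)) = True
    (!W || (D -> !K)) && !H = True
      !W || (D -> !K) = True
        !W = False
        D -> !K = True
          !K = True
      !H = True
    (D -> (C || !G)) && ((D -> W) && C) = True
      D -> (C || !G) = True
        C || !G = True
          !G = False
      (D -> W) && C = True
        D -> W = True
  ((G && (!G || H)) || ((!W -> K) || H)) && (((G || !W) && (C || W)) <-> (!G || D)) = True
    (G && (!G || H)) || ((!W -> K) || H) = True
      G && (!G || H) = False
        !G || H = False
          !G = False
      (!W -> K) || H = True
        !W -> K = True
          !W = False
    ((G || !W) && (C || W)) <-> (!G || D) = True
      (G || !W) && (C || W) = True
        G || !W = True
          !W = False
        C || W = True
      !G || D = True
        !G = False
Both conjuncts True, so the formula holds.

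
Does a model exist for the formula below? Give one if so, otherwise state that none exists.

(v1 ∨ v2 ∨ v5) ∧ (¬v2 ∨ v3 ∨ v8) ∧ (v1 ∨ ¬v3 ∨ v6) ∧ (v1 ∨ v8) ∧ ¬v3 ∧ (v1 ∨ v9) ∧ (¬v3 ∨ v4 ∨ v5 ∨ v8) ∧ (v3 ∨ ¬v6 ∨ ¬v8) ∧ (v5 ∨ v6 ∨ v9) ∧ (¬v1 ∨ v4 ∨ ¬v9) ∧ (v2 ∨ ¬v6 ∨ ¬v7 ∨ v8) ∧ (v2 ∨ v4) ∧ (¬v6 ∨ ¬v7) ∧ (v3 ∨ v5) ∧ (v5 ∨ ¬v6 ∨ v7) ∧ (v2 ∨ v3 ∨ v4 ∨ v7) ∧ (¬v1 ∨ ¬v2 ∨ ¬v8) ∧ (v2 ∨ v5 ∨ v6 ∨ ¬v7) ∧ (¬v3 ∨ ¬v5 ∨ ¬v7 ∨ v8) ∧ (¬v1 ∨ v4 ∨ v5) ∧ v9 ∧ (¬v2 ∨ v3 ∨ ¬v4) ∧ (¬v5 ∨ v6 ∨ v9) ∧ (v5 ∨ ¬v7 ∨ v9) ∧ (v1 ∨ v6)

v1: True, v2: False, v3: False, v4: True, v5: True, v6: False, v7: False, v8: True, v9: True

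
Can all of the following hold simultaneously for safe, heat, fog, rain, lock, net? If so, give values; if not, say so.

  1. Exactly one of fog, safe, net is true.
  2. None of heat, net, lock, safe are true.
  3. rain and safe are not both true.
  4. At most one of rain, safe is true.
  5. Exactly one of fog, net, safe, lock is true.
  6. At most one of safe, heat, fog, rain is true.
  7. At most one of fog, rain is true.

safe = False; heat = False; fog = True; rain = False; lock = False; net = False

  (1) {fog, safe, net}: 1 true — exactly one ✓
  (2) {heat, net, lock, safe}: 0 true — none ✓
  (3) rain=F, safe=F — not both ✓
  (4) {rain, safe}: 0 true — at most one ✓
  (5) {fog, net, safe, lock}: 1 true — exactly one ✓
  (6) {safe, heat, fog, rain}: 1 true — at most one ✓
  (7) {fog, rain}: 1 true — at most one ✓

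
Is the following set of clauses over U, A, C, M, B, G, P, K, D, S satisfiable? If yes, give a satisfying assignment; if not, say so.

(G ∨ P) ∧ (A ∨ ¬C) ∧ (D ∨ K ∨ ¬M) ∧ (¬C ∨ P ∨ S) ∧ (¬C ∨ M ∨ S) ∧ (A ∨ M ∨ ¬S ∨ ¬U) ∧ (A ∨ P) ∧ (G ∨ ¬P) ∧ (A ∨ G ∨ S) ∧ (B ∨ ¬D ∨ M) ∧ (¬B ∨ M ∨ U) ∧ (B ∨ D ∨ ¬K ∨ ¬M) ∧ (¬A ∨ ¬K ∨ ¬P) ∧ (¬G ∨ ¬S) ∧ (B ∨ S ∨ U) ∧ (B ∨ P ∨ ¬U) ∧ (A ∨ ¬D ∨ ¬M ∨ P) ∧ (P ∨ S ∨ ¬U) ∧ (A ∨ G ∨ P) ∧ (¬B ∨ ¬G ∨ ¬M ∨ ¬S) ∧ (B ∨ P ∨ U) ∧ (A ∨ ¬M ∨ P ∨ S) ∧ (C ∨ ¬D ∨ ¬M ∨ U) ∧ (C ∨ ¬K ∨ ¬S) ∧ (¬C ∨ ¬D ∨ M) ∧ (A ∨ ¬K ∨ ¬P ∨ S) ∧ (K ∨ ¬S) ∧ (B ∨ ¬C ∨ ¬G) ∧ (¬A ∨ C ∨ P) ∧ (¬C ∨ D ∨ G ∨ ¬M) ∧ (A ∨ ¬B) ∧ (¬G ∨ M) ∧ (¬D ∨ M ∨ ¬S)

Set U = False.
Set A = True.
Set C = True.
Set M = True.
Try B = False:
  (B ∨ S ∨ U) forces S = True.
  (¬G ∨ ¬S) forces G = False.
  (G ∨ P) forces P = True.
  clause (G ∨ ¬P) is falsified — backtrack.
So B = True.
Try G = False:
  (G ∨ P) forces P = True.
  clause (G ∨ ¬P) is falsified — backtrack.
So G = True.
  then (¬G ∨ ¬S) forces S = False.
  then (¬C ∨ P ∨ S) forces P = True.
  then (¬A ∨ ¬K ∨ ¬P) forces K = False.
  then (D ∨ K ∨ ¬M) forces D = True.
All clauses satisfied.

U: False; A: True; C: True; M: True; B: True; G: True; P: True; K: False; D: True; S: False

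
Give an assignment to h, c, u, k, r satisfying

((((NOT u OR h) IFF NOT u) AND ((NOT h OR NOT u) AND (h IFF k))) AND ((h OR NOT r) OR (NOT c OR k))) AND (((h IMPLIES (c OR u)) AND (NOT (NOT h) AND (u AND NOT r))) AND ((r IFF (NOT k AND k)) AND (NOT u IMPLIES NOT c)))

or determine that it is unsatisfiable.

Case h = True: the formula simplifies to (NOT u AND (NOT u AND k)) AND (((c OR u) AND (u AND NOT r)) AND ((r IFF (NOT k AND k)) AND (NOT u IMPLIES NOT c))).
  u = True: the conjunct NOT u is False.
  u = False: the conjunct u is False.
Case h = False: the conjunct NOT (NOT h) becomes NOT (NOT False) = False.
Both cases fail — unsatisfiable.

The formula is unsatisfiable.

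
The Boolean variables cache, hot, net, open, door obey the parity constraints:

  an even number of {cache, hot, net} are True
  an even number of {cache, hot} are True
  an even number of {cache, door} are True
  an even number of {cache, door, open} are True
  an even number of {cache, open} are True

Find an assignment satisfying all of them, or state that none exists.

cache: False, hot: False, net: False, open: False, door: False

{cache, hot, net}: 0 true → even ✓
{cache, hot}: 0 true → even ✓
{cache, door}: 0 true → even ✓
{cache, door, open}: 0 true → even ✓
{cache, open}: 0 true → even ✓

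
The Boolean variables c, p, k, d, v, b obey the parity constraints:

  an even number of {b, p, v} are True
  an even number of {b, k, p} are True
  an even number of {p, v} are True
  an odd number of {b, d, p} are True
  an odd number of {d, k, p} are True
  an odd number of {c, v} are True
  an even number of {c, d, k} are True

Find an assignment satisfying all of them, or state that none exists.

c: True, p: False, k: False, d: True, v: False, b: False

{b, p, v}: 0 true → even ✓
{b, k, p}: 0 true → even ✓
{p, v}: 0 true → even ✓
{b, d, p}: 1 true → odd ✓
{d, k, p}: 1 true → odd ✓
{c, v}: 1 true → odd ✓
{c, d, k}: 2 true → even ✓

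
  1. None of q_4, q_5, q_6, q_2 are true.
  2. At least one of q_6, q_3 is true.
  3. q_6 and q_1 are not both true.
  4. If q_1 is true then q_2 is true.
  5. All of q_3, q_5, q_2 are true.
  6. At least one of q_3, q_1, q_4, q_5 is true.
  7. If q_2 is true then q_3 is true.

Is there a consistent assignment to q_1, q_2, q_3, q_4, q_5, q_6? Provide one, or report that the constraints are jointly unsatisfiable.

Case q_2 = True:
  Constraint (1) is violated (q_2=T) — contradiction.
Case q_2 = False:
  Constraint (5) is violated (q_2=F) — contradiction.
Both cases fail — unsatisfiable.

No satisfying assignment exists.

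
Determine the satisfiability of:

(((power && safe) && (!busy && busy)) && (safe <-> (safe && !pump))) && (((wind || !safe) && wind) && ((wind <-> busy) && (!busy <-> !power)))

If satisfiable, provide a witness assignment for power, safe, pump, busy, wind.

Case busy = True: the conjunct !busy is False.
Case busy = False: the conjunct busy is False.
Both cases fail — unsatisfiable.

Unsatisfiable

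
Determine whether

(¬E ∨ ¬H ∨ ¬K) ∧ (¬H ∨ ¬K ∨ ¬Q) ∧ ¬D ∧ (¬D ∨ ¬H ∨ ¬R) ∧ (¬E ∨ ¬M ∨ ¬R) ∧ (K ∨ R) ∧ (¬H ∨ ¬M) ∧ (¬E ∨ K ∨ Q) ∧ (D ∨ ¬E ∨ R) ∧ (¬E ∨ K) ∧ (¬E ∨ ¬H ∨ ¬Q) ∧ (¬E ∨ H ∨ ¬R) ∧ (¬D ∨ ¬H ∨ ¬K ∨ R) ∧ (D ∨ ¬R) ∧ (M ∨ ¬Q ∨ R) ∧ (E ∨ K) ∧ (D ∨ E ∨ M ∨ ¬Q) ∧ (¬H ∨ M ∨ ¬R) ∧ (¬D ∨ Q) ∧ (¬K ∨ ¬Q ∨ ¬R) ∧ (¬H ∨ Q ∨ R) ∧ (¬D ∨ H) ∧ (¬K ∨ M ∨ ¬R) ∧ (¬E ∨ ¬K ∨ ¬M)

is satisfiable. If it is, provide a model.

Unit clause (¬D) forces D = False.
In (D ∨ ¬R) only ¬R is left, so R = False.
In (K ∨ R) only K is left, so K = True.
In (D ∨ ¬E ∨ R) only ¬E is left, so E = False.
Try H = True:
  (¬H ∨ ¬K ∨ ¬Q) forces Q = False.
  clause (¬H ∨ Q ∨ R) is falsified — backtrack.
So H = False.
Set M = True.
Set Q = False.
All clauses satisfied.

H = False, E = False, M = True, R = False, D = False, K = True, Q = False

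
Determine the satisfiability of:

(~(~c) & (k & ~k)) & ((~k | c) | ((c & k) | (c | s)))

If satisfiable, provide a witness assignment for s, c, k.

Case k = True: the conjunct ~k is False.
Case k = False: the conjunct k is False.
Both cases fail — unsatisfiable.

Unsatisfiable — no assignment works.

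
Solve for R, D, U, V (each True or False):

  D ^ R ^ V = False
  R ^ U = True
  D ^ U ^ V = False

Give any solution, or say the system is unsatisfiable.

Adding constraints 1, 2, 3 mod 2: every variable appears an even number of times on the left, so the left side is 0.
But the right sides sum to 1 (mod 2). 0 ≠ 1 — the system is inconsistent.

Unsatisfiable — no assignment works.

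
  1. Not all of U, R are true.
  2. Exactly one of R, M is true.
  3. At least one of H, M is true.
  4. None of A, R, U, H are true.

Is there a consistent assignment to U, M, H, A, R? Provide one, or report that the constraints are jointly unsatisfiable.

U = False, M = True, H = False, A = False, R = False

  (1) {U, R}: 0/2 true — not all ✓
  (2) {R, M}: 1 true — exactly one ✓
  (3) {H, M}: 1 true — at least one ✓
  (4) {A, R, U, H}: 0 true — none ✓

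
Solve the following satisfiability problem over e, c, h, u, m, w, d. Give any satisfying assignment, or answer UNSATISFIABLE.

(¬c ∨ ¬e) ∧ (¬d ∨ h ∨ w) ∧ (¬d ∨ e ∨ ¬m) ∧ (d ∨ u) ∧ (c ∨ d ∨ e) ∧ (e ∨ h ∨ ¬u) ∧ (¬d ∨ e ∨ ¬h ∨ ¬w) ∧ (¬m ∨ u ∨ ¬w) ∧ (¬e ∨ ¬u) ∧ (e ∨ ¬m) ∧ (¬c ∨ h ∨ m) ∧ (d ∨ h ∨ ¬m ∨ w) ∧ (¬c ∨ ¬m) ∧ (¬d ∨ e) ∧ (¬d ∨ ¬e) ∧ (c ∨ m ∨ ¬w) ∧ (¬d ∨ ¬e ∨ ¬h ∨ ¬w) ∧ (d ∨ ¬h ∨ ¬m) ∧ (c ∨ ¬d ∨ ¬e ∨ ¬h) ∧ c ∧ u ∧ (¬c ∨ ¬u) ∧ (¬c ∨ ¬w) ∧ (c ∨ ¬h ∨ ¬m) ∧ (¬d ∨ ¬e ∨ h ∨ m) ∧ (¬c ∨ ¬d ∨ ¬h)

UNSATISFIABLE

Case d = True:
  (¬d ∨ e) forces e = True.
  Clause (¬d ∨ ¬e) is falsified — contradiction.
Case d = False:
  (d ∨ u) forces u = True.
  (¬e ∨ ¬u) forces e = False.
  (c ∨ d ∨ e) forces c = True.
  Clause (¬c ∨ ¬u) is falsified — contradiction.
Both cases fail, so the formula is unsatisfiable.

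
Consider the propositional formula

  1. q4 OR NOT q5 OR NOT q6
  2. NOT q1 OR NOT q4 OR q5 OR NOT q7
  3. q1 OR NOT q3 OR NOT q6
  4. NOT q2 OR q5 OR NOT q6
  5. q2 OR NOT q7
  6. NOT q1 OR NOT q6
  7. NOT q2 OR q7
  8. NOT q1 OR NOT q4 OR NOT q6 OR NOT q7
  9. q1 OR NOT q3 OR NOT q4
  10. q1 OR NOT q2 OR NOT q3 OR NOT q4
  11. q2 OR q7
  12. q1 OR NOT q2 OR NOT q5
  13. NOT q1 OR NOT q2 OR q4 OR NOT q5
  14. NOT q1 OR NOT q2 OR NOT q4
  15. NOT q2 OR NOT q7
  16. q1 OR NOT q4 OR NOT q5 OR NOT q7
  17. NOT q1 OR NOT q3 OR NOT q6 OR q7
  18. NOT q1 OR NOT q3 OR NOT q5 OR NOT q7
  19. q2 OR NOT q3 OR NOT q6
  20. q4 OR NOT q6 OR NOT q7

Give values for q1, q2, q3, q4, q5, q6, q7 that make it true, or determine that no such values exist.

Case q2 = True:
  (NOT q2 OR q7) forces q7 = True.
  Clause (NOT q2 OR NOT q7) is falsified — contradiction.
Case q2 = False:
  (q2 OR NOT q7) forces q7 = False.
  Clause (q2 OR q7) is falsified — contradiction.
Both cases fail, so the formula is unsatisfiable.

Unsatisfiable — no assignment works.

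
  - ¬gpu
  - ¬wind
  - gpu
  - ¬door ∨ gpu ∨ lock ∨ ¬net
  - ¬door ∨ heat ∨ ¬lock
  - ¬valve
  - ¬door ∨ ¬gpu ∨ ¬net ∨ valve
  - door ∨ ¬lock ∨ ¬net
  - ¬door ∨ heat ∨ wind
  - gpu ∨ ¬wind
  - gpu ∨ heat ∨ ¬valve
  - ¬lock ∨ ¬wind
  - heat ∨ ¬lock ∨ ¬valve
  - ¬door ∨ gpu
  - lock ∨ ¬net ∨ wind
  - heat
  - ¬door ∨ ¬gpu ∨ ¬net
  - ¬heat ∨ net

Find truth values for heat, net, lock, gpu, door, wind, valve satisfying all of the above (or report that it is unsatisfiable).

UNSATISFIABLE

Case gpu = True:
  Clause (¬gpu) is falsified — contradiction.
Case gpu = False:
  Clause (gpu) is falsified — contradiction.
Both cases fail, so the formula is unsatisfiable.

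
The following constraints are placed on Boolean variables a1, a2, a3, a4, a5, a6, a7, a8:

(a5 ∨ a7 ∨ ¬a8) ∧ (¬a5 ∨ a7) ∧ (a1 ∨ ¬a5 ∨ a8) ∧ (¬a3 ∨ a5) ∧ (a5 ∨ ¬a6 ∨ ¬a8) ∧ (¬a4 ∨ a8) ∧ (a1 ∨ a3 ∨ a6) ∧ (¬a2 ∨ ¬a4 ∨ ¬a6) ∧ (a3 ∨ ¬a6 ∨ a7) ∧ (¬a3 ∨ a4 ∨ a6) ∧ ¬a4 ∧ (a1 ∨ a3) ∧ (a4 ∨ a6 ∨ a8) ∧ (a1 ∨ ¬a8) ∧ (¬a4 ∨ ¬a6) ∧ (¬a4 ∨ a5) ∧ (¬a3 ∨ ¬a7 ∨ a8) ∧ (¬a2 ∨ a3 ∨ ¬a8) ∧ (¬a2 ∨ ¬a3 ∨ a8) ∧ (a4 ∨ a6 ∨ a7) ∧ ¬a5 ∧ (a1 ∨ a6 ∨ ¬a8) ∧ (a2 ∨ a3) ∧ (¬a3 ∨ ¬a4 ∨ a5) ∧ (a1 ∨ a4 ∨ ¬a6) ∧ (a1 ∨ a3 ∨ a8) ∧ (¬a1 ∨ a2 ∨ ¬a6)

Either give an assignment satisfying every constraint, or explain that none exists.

a1 = True, a2 = True, a3 = False, a4 = False, a5 = False, a6 = True, a7 = True, a8 = False

Unit clause (¬a4) forces a4 = False.
Unit clause (¬a5) forces a5 = False.
In (¬a3 ∨ a5) only ¬a3 is left, so a3 = False.
In (a1 ∨ a3) only a1 is left, so a1 = True.
In (a2 ∨ a3) only a2 is left, so a2 = True.
In (¬a2 ∨ a3 ∨ ¬a8) only ¬a8 is left, so a8 = False.
In (a4 ∨ a6 ∨ a8) only a6 is left, so a6 = True.
In (a3 ∨ ¬a6 ∨ a7) only a7 is left, so a7 = True.
All clauses satisfied.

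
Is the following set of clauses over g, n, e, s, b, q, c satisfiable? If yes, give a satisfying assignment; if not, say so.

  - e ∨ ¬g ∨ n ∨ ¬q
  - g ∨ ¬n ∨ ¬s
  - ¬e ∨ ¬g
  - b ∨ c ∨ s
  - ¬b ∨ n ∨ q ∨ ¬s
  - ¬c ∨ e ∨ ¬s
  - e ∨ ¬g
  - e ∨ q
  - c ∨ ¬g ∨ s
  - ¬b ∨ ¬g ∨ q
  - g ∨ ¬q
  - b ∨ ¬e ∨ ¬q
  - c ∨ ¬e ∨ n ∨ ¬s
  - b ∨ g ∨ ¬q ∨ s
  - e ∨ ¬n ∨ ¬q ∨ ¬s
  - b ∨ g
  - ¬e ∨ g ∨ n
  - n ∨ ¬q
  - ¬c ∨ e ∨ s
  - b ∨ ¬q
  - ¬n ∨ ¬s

Try g = True:
  (¬e ∨ ¬g) forces e = False.
  clause (e ∨ ¬g) is falsified — backtrack.
So g = False.
  then (g ∨ ¬q) forces q = False.
  then (b ∨ g) forces b = True.
  then (e ∨ q) forces e = True.
  then (¬e ∨ g ∨ n) forces n = True.
  then (¬n ∨ ¬s) forces s = False.
Set c = False.
All clauses satisfied.

g = False, n = True, e = True, s = False, b = True, q = False, c = False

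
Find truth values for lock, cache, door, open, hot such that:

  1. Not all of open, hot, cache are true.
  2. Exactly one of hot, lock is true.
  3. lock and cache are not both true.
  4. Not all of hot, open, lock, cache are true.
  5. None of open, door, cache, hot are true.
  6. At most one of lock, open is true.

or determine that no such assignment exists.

lock: True, cache: False, door: False, open: False, hot: False

  (1) {open, hot, cache}: 0/3 true — not all ✓
  (2) {hot, lock}: 1 true — exactly one ✓
  (3) lock=T, cache=F — not both ✓
  (4) {hot, open, lock, cache}: 1/4 true — not all ✓
  (5) {open, door, cache, hot}: 0 true — none ✓
  (6) {lock, open}: 1 true — at most one ✓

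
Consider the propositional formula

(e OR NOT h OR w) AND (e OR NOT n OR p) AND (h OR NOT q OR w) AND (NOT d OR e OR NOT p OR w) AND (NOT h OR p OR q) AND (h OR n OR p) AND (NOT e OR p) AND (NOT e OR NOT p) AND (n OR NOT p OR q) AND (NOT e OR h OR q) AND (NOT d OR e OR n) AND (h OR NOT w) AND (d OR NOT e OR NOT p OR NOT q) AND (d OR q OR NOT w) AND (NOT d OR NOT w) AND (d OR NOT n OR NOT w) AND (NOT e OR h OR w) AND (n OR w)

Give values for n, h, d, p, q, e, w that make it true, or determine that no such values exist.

Set n = True.
Set h = False.
  then (h OR NOT w) forces w = False.
  then (NOT e OR h OR w) forces e = False.
  then (e OR NOT n OR p) forces p = True.
  then (h OR NOT q OR w) forces q = False.
  then (NOT d OR e OR NOT p OR w) forces d = False.
All clauses satisfied.

n=T, h=F, d=F, p=T, q=F, e=F, w=F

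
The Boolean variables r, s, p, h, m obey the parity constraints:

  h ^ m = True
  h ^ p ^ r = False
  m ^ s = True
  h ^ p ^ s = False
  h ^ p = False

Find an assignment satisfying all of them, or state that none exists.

r = False, s = False, p = False, h = False, m = True

h ^ m = F ^ T = True ✓
h ^ p ^ r = F ^ F ^ F = False ✓
m ^ s = T ^ F = True ✓
h ^ p ^ s = F ^ F ^ F = False ✓
h ^ p = F ^ F = False ✓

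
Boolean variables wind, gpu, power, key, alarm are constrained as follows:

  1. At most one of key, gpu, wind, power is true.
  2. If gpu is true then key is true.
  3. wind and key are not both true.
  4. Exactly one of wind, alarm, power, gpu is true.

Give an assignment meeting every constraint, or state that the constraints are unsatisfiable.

wind = False, gpu = False, power = False, key = True, alarm = True

  (1) {key, gpu, wind, power}: 1 true — at most one ✓
  (2) gpu=F ⇒ key: vacuous ✓
  (3) wind=F, key=T — not both ✓
  (4) {wind, alarm, power, gpu}: 1 true — exactly one ✓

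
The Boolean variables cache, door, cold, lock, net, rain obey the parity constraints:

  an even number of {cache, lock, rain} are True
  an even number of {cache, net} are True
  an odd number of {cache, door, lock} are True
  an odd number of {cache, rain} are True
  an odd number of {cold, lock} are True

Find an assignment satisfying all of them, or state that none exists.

cache = False; door = False; cold = False; lock = True; net = False; rain = True

{cache, lock, rain}: 2 true → even ✓
{cache, net}: 0 true → even ✓
{cache, door, lock}: 1 true → odd ✓
{cache, rain}: 1 true → odd ✓
{cold, lock}: 1 true → odd ✓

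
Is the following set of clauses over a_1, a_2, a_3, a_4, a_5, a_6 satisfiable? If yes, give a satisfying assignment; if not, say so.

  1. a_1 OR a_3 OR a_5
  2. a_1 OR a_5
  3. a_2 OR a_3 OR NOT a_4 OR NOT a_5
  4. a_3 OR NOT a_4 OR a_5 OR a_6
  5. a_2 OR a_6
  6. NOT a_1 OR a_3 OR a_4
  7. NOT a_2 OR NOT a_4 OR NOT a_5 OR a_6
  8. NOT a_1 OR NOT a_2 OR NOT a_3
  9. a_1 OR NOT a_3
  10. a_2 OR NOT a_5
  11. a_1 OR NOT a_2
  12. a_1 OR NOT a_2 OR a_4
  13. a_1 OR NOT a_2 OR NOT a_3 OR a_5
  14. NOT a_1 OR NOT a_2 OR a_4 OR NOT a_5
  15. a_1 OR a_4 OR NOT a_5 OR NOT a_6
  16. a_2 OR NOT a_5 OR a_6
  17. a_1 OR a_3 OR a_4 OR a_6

Try a_1 = False:
  (a_1 OR a_5) forces a_5 = True.
  (a_1 OR NOT a_3) forces a_3 = False.
  (a_2 OR NOT a_5) forces a_2 = True.
  clause (a_1 OR NOT a_2) is falsified — backtrack.
So a_1 = True.
Set a_2 = True.
  then (NOT a_1 OR NOT a_2 OR NOT a_3) forces a_3 = False.
  then (NOT a_1 OR a_3 OR a_4) forces a_4 = True.
Set a_5 = True.
  then (NOT a_2 OR NOT a_4 OR NOT a_5 OR a_6) forces a_6 = True.
All clauses satisfied.

a_1: True, a_2: True, a_3: False, a_4: True, a_5: True, a_6: True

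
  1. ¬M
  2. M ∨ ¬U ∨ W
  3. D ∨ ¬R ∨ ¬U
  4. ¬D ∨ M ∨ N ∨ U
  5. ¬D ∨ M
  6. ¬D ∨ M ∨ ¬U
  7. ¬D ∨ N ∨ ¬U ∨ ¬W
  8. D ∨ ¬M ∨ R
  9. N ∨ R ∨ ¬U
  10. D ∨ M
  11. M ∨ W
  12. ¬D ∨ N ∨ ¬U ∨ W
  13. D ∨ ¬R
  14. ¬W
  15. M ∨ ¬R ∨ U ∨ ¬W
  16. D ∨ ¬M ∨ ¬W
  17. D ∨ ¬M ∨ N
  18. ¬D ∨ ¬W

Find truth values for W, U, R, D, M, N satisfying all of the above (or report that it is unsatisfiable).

No satisfying assignment exists.

Case W = True:
  Clause (¬W) is falsified — contradiction.
Case W = False:
  (¬M) forces M = False.
  Clause (M ∨ W) is falsified — contradiction.
Both cases fail, so the formula is unsatisfiable.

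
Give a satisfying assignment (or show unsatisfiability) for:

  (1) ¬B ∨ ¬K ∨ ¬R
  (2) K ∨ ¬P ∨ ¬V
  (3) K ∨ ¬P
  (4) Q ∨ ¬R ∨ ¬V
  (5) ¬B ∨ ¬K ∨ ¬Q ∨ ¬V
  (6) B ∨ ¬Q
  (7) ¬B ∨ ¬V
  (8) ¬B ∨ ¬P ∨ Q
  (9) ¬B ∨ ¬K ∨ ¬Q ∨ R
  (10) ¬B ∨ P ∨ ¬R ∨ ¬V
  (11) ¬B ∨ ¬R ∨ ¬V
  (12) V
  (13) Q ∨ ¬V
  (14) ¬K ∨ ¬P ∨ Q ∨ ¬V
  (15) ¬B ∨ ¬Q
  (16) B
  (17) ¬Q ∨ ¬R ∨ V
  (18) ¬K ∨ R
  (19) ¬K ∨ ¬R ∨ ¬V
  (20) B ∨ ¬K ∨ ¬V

UNSATISFIABLE

Case B = True:
  (¬B ∨ ¬V) forces V = False.
  Clause (V) is falsified — contradiction.
Case B = False:
  Clause (B) is falsified — contradiction.
Both cases fail, so the formula is unsatisfiable.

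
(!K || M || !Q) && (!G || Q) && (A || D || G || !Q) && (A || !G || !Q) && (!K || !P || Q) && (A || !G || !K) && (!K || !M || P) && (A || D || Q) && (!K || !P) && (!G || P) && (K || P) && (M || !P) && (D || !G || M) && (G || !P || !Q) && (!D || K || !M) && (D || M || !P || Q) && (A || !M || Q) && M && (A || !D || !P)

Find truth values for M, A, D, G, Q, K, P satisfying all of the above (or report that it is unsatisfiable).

Unit clause (M) forces M = True.
Set A = True.
Try D = True:
  (!D || K || !M) forces K = True.
  (!K || !M || P) forces P = True.
  clause (!K || !P) is falsified — backtrack.
So D = False.
Set G = False.
Set Q = False.
Set K = False.
  then (K || P) forces P = True.
All clauses satisfied.

M: True, A: True, D: False, G: False, Q: False, K: False, P: True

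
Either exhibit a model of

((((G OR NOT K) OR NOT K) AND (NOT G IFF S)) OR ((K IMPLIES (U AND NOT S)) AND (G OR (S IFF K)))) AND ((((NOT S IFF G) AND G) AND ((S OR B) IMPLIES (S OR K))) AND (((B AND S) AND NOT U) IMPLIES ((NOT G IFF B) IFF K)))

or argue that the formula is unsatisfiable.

G: True; S: False; U: True; K: False; B: False

  (((G OR NOT K) OR NOT K) AND (NOT G IFF S)) OR ((K IMPLIES (U AND NOT S)) AND (G OR (S IFF K))) = True
    ((G OR NOT K) OR NOT K) AND (NOT G IFF S) = True
      (G OR NOT K) OR NOT K = True
        G OR NOT K = True
          NOT K = True
        NOT K = True
      NOT G IFF S = True
        NOT G = False
    (K IMPLIES (U AND NOT S)) AND (G OR (S IFF K)) = True
      K IMPLIES (U AND NOT S) = True
        U AND NOT S = True
          NOT S = True
      G OR (S IFF K) = True
        S IFF K = True
  (((NOT S IFF G) AND G) AND ((S OR B) IMPLIES (S OR K))) AND (((B AND S) AND NOT U) IMPLIES ((NOT G IFF B) IFF K)) = True
    ((NOT S IFF G) AND G) AND ((S OR B) IMPLIES (S OR K)) = True
      (NOT S IFF G) AND G = True
        NOT S IFF G = True
          NOT S = True
      (S OR B) IMPLIES (S OR K) = True
        S OR B = False
        S OR K = False
    ((B AND S) AND NOT U) IMPLIES ((NOT G IFF B) IFF K) = True
      (B AND S) AND NOT U = False
        B AND S = False
        NOT U = False
      (NOT G IFF B) IFF K = False
        NOT G IFF B = True
          NOT G = False
Both conjuncts True, so the formula holds.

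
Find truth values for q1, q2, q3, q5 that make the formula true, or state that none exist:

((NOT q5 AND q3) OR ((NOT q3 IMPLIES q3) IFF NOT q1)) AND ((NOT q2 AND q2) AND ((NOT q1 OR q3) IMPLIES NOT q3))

Case q2 = True: the conjunct NOT q2 is False.
Case q2 = False: the conjunct q2 is False.
Both cases fail — unsatisfiable.

The formula is unsatisfiable.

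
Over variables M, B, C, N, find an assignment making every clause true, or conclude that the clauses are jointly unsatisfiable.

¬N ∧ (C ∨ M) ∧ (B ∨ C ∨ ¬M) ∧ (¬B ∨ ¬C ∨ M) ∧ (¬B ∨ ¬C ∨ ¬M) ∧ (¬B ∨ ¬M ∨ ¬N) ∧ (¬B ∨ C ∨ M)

M = False; B = False; C = True; N = False

Unit clause (¬N) forces N = False.
Set M = False.
  then (C ∨ M) forces C = True.
  then (¬B ∨ ¬C ∨ M) forces B = False.
Check each clause:
  (¬N): ¬N holds.
  (C ∨ M): C holds.
  (B ∨ C ∨ ¬M): C holds.
  (¬B ∨ ¬C ∨ M): ¬B holds.
  (¬B ∨ ¬C ∨ ¬M): ¬B holds.
  (¬B ∨ ¬M ∨ ¬N): ¬B holds.
  (¬B ∨ C ∨ M): ¬B holds.
All clauses satisfied.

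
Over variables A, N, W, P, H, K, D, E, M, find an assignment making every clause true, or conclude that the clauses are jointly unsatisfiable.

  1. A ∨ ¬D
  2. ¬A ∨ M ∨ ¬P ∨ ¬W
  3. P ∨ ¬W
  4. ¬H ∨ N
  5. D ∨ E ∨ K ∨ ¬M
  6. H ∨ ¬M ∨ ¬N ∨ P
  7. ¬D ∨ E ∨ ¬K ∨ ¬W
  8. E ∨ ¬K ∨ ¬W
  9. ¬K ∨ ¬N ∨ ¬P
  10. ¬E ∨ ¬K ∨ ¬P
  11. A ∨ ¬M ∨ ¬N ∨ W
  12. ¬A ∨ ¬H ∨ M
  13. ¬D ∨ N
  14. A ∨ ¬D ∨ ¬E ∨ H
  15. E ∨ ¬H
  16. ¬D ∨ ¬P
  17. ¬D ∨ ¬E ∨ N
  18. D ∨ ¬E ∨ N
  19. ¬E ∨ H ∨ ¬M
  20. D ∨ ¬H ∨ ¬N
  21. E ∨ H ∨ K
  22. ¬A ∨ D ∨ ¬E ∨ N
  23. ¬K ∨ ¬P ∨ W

Set A = False.
  then (A ∨ ¬D) forces D = False.
Set N = True.
  then (D ∨ ¬H ∨ ¬N) forces H = False.
Set W = False.
  then (A ∨ ¬M ∨ ¬N ∨ W) forces M = False.
Set P = True.
  then (¬K ∨ ¬N ∨ ¬P) forces K = False.
  then (E ∨ H ∨ K) forces E = True.
All clauses satisfied.

A = False; N = True; W = False; P = True; H = False; K = False; D = False; E = True; M = False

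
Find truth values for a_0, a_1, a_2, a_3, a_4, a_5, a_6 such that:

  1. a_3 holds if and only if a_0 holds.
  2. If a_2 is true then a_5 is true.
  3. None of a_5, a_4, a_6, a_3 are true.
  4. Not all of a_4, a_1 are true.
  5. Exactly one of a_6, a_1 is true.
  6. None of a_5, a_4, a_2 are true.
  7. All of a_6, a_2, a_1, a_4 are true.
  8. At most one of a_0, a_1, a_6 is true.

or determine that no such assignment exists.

No satisfying assignment exists.

Case a_2 = True:
  Constraint (6) is violated (a_2=T) — contradiction.
Case a_2 = False:
  Constraint (7) is violated (a_2=F) — contradiction.
Both cases fail — unsatisfiable.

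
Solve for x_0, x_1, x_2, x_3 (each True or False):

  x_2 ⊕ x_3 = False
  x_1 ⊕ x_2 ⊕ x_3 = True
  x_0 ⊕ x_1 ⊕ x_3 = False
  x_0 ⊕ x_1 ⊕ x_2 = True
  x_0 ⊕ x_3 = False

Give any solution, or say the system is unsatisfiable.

Adding constraints 1, 3, 4 mod 2: every variable appears an even number of times on the left, so the left side is 0.
But the right sides sum to 1 (mod 2). 0 ≠ 1 — the system is inconsistent.

Unsatisfiable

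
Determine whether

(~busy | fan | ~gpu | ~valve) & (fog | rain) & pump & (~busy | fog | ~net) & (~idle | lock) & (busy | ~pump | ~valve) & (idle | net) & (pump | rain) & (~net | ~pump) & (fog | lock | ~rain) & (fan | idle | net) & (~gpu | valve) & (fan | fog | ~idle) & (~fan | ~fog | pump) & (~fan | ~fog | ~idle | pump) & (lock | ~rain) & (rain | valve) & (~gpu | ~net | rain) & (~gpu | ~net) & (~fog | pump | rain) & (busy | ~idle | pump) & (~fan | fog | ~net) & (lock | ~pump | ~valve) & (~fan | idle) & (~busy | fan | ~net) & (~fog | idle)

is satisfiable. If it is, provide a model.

Unit clause (pump) forces pump = True.
In (~net | ~pump) only ~net is left, so net = False.
In (idle | net) only idle is left, so idle = True.
In (~idle | lock) only lock is left, so lock = True.
Set valve = True.
  then (busy | ~pump | ~valve) forces busy = True.
Set gpu = False.
Set rain = True.
Set fog = False.
  then (fan | fog | ~idle) forces fan = True.
All clauses satisfied.

valve = True; gpu = False; net = False; lock = True; rain = True; pump = True; fog = False; fan = True; idle = True; busy = True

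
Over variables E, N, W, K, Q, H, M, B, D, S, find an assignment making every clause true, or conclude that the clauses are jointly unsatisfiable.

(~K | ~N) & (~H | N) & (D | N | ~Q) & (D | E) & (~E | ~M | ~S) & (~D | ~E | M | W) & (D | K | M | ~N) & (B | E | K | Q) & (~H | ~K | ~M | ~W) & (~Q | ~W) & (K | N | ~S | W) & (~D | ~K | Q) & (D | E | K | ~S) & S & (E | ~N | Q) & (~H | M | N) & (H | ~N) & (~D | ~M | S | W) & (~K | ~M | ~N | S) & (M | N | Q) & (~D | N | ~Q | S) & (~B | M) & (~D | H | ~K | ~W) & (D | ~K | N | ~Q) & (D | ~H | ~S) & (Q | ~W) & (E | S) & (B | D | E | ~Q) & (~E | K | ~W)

E = False, N = True, W = False, K = False, Q = True, H = True, M = True, B = False, D = True, S = True

Unit clause (S) forces S = True.
Set E = False.
  then (D | E) forces D = True.
Set N = True.
  then (~K | ~N) forces K = False.
  then (E | ~N | Q) forces Q = True.
  then (H | ~N) forces H = True.
  then (~Q | ~W) forces W = False.
Set M = True.
Set B = False.
All clauses satisfied.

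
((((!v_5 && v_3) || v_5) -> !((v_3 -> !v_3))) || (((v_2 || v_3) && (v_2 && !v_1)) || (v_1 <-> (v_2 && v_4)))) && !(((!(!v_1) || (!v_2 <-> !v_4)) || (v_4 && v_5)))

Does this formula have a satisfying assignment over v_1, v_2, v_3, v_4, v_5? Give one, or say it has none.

v_1=F; v_2=T; v_3=T; v_4=F; v_5=F

  (((!v_5 && v_3) || v_5) -> !((v_3 -> !v_3))) || (((v_2 || v_3) && (v_2 && !v_1)) || (v_1 <-> (v_2 && v_4))) = True
    ((!v_5 && v_3) || v_5) -> !((v_3 -> !v_3)) = True
      (!v_5 && v_3) || v_5 = True
        !v_5 && v_3 = True
          !v_5 = True
      !((v_3 -> !v_3)) = True
        v_3 -> !v_3 = False
          !v_3 = False
    ((v_2 || v_3) && (v_2 && !v_1)) || (v_1 <-> (v_2 && v_4)) = True
      (v_2 || v_3) && (v_2 && !v_1) = True
        v_2 || v_3 = True
        v_2 && !v_1 = True
          !v_1 = True
      v_1 <-> (v_2 && v_4) = True
        v_2 && v_4 = False
  !(((!(!v_1) || (!v_2 <-> !v_4)) || (v_4 && v_5))) = True
    (!(!v_1) || (!v_2 <-> !v_4)) || (v_4 && v_5) = False
      !(!v_1) || (!v_2 <-> !v_4) = False
        !(!v_1) = False
          !v_1 = True
        !v_2 <-> !v_4 = False
          !v_2 = False
          !v_4 = True
      v_4 && v_5 = False
Both conjuncts True, so the formula holds.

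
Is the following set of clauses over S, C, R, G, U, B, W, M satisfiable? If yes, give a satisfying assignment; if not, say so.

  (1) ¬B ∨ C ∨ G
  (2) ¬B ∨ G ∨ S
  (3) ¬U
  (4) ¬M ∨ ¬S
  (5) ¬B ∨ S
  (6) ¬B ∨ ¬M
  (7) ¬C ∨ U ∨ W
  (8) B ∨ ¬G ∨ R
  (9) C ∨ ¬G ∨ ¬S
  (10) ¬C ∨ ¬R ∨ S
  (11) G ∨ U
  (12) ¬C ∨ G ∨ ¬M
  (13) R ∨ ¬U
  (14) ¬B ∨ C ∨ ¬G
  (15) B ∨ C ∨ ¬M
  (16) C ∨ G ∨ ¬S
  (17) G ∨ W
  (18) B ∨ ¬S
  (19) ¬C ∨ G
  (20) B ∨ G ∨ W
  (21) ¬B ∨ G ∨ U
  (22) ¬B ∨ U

S: False, C: False, R: True, G: True, U: False, B: False, W: False, M: False

Unit clause (¬U) forces U = False.
In (G ∨ U) only G is left, so G = True.
In (¬B ∨ U) only ¬B is left, so B = False.
In (B ∨ ¬G ∨ R) only R is left, so R = True.
In (B ∨ ¬S) only ¬S is left, so S = False.
In (¬C ∨ ¬R ∨ S) only ¬C is left, so C = False.
In (B ∨ C ∨ ¬M) only ¬M is left, so M = False.
Set W = False.
All clauses satisfied.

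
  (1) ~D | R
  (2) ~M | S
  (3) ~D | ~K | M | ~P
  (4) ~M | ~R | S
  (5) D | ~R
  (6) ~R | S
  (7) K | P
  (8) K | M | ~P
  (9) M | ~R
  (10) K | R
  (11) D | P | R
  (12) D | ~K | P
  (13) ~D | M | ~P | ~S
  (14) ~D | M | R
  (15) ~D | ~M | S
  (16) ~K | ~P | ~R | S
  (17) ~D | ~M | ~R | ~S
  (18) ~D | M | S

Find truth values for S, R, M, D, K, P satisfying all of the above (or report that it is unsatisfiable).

S = True, R = False, M = False, D = False, K = True, P = True

Set S = True.
Set R = False.
  then (~D | R) forces D = False.
  then (K | R) forces K = True.
  then (D | P | R) forces P = True.
Set M = False.
All clauses satisfied.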